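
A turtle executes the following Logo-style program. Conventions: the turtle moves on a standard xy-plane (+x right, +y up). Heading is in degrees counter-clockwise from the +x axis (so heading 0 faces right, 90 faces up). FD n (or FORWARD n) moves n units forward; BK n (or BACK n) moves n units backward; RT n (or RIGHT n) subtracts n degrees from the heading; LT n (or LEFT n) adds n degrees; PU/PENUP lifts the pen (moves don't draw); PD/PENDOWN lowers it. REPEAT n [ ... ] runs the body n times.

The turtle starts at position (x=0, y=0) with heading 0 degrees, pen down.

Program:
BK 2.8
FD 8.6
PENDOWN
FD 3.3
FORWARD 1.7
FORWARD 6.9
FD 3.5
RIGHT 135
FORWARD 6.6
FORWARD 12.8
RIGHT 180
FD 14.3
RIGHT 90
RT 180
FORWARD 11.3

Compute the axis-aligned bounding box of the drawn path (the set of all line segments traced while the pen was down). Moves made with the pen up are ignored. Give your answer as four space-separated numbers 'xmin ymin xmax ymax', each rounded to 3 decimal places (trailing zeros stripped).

Executing turtle program step by step:
Start: pos=(0,0), heading=0, pen down
BK 2.8: (0,0) -> (-2.8,0) [heading=0, draw]
FD 8.6: (-2.8,0) -> (5.8,0) [heading=0, draw]
PD: pen down
FD 3.3: (5.8,0) -> (9.1,0) [heading=0, draw]
FD 1.7: (9.1,0) -> (10.8,0) [heading=0, draw]
FD 6.9: (10.8,0) -> (17.7,0) [heading=0, draw]
FD 3.5: (17.7,0) -> (21.2,0) [heading=0, draw]
RT 135: heading 0 -> 225
FD 6.6: (21.2,0) -> (16.533,-4.667) [heading=225, draw]
FD 12.8: (16.533,-4.667) -> (7.482,-13.718) [heading=225, draw]
RT 180: heading 225 -> 45
FD 14.3: (7.482,-13.718) -> (17.594,-3.606) [heading=45, draw]
RT 90: heading 45 -> 315
RT 180: heading 315 -> 135
FD 11.3: (17.594,-3.606) -> (9.603,4.384) [heading=135, draw]
Final: pos=(9.603,4.384), heading=135, 10 segment(s) drawn

Segment endpoints: x in {-2.8, 0, 5.8, 7.482, 9.1, 9.603, 10.8, 16.533, 17.594, 17.7, 21.2}, y in {-13.718, -4.667, -3.606, 0, 4.384}
xmin=-2.8, ymin=-13.718, xmax=21.2, ymax=4.384

Answer: -2.8 -13.718 21.2 4.384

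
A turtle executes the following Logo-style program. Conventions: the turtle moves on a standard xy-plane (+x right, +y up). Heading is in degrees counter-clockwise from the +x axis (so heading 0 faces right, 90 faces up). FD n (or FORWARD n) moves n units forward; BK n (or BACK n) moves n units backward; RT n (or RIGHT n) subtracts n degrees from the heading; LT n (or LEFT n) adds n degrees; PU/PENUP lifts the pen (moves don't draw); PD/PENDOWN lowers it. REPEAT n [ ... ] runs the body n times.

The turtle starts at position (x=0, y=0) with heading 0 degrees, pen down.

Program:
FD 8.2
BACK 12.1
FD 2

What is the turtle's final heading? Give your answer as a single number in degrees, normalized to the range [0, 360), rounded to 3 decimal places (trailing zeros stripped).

Answer: 0

Derivation:
Executing turtle program step by step:
Start: pos=(0,0), heading=0, pen down
FD 8.2: (0,0) -> (8.2,0) [heading=0, draw]
BK 12.1: (8.2,0) -> (-3.9,0) [heading=0, draw]
FD 2: (-3.9,0) -> (-1.9,0) [heading=0, draw]
Final: pos=(-1.9,0), heading=0, 3 segment(s) drawn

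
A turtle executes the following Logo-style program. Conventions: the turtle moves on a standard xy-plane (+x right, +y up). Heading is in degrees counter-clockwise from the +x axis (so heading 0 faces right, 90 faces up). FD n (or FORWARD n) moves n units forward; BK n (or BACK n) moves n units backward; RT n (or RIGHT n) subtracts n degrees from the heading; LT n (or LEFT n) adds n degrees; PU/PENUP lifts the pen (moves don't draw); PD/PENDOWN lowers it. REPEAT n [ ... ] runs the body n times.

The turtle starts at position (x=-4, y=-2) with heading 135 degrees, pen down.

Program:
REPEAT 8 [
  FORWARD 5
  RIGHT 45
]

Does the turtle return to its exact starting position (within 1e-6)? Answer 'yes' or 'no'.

Answer: yes

Derivation:
Executing turtle program step by step:
Start: pos=(-4,-2), heading=135, pen down
REPEAT 8 [
  -- iteration 1/8 --
  FD 5: (-4,-2) -> (-7.536,1.536) [heading=135, draw]
  RT 45: heading 135 -> 90
  -- iteration 2/8 --
  FD 5: (-7.536,1.536) -> (-7.536,6.536) [heading=90, draw]
  RT 45: heading 90 -> 45
  -- iteration 3/8 --
  FD 5: (-7.536,6.536) -> (-4,10.071) [heading=45, draw]
  RT 45: heading 45 -> 0
  -- iteration 4/8 --
  FD 5: (-4,10.071) -> (1,10.071) [heading=0, draw]
  RT 45: heading 0 -> 315
  -- iteration 5/8 --
  FD 5: (1,10.071) -> (4.536,6.536) [heading=315, draw]
  RT 45: heading 315 -> 270
  -- iteration 6/8 --
  FD 5: (4.536,6.536) -> (4.536,1.536) [heading=270, draw]
  RT 45: heading 270 -> 225
  -- iteration 7/8 --
  FD 5: (4.536,1.536) -> (1,-2) [heading=225, draw]
  RT 45: heading 225 -> 180
  -- iteration 8/8 --
  FD 5: (1,-2) -> (-4,-2) [heading=180, draw]
  RT 45: heading 180 -> 135
]
Final: pos=(-4,-2), heading=135, 8 segment(s) drawn

Start position: (-4, -2)
Final position: (-4, -2)
Distance = 0; < 1e-6 -> CLOSED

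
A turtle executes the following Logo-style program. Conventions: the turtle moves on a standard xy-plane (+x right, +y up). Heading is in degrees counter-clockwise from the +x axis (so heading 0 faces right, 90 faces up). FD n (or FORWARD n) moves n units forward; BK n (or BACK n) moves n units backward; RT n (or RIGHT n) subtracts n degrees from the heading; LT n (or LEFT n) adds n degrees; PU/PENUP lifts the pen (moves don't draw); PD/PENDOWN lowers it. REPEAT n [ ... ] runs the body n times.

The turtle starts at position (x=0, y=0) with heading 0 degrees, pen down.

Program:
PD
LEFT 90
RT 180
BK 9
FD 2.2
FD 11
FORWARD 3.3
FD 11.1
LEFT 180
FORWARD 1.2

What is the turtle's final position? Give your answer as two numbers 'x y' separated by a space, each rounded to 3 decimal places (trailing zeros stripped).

Answer: 0 -17.4

Derivation:
Executing turtle program step by step:
Start: pos=(0,0), heading=0, pen down
PD: pen down
LT 90: heading 0 -> 90
RT 180: heading 90 -> 270
BK 9: (0,0) -> (0,9) [heading=270, draw]
FD 2.2: (0,9) -> (0,6.8) [heading=270, draw]
FD 11: (0,6.8) -> (0,-4.2) [heading=270, draw]
FD 3.3: (0,-4.2) -> (0,-7.5) [heading=270, draw]
FD 11.1: (0,-7.5) -> (0,-18.6) [heading=270, draw]
LT 180: heading 270 -> 90
FD 1.2: (0,-18.6) -> (0,-17.4) [heading=90, draw]
Final: pos=(0,-17.4), heading=90, 6 segment(s) drawn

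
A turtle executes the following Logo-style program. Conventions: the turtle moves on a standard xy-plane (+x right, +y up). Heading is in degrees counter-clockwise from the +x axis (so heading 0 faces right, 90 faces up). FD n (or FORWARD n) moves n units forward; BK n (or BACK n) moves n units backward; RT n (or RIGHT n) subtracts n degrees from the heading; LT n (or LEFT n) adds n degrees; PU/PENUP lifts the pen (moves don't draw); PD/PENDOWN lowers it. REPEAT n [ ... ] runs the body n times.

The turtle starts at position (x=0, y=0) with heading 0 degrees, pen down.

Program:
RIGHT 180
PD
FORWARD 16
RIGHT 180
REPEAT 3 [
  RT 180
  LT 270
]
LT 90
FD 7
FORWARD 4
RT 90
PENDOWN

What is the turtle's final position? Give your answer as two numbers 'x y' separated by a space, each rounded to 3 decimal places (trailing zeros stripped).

Executing turtle program step by step:
Start: pos=(0,0), heading=0, pen down
RT 180: heading 0 -> 180
PD: pen down
FD 16: (0,0) -> (-16,0) [heading=180, draw]
RT 180: heading 180 -> 0
REPEAT 3 [
  -- iteration 1/3 --
  RT 180: heading 0 -> 180
  LT 270: heading 180 -> 90
  -- iteration 2/3 --
  RT 180: heading 90 -> 270
  LT 270: heading 270 -> 180
  -- iteration 3/3 --
  RT 180: heading 180 -> 0
  LT 270: heading 0 -> 270
]
LT 90: heading 270 -> 0
FD 7: (-16,0) -> (-9,0) [heading=0, draw]
FD 4: (-9,0) -> (-5,0) [heading=0, draw]
RT 90: heading 0 -> 270
PD: pen down
Final: pos=(-5,0), heading=270, 3 segment(s) drawn

Answer: -5 0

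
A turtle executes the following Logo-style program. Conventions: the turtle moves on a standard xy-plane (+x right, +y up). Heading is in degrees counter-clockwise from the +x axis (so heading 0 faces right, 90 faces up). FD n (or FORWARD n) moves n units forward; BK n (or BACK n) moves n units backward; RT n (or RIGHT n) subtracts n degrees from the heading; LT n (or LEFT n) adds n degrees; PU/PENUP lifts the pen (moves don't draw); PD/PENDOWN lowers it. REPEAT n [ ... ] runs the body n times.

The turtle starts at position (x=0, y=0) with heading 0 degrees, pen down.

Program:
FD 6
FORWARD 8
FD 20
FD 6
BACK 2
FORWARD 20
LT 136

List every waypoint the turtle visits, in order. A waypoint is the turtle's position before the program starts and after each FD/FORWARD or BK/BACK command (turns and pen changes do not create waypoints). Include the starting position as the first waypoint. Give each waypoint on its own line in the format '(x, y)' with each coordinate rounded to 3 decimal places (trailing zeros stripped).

Answer: (0, 0)
(6, 0)
(14, 0)
(34, 0)
(40, 0)
(38, 0)
(58, 0)

Derivation:
Executing turtle program step by step:
Start: pos=(0,0), heading=0, pen down
FD 6: (0,0) -> (6,0) [heading=0, draw]
FD 8: (6,0) -> (14,0) [heading=0, draw]
FD 20: (14,0) -> (34,0) [heading=0, draw]
FD 6: (34,0) -> (40,0) [heading=0, draw]
BK 2: (40,0) -> (38,0) [heading=0, draw]
FD 20: (38,0) -> (58,0) [heading=0, draw]
LT 136: heading 0 -> 136
Final: pos=(58,0), heading=136, 6 segment(s) drawn
Waypoints (7 total):
(0, 0)
(6, 0)
(14, 0)
(34, 0)
(40, 0)
(38, 0)
(58, 0)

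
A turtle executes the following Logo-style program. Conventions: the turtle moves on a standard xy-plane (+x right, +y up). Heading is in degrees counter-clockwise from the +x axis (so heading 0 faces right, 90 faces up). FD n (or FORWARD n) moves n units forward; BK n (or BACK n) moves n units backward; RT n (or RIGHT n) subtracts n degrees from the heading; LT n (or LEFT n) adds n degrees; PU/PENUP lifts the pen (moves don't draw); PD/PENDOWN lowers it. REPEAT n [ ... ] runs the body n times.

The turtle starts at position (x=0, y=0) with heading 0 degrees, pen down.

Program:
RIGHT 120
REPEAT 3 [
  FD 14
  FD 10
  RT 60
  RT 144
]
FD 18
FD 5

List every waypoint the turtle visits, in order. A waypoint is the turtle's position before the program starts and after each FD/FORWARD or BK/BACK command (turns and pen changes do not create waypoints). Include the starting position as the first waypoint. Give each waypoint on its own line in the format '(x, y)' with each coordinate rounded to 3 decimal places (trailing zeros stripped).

Answer: (0, 0)
(-7, -12.124)
(-12, -20.785)
(-0.674, -12.556)
(7.416, -6.678)
(-6.278, -9.589)
(-16.059, -11.668)
(1.548, -15.41)
(6.438, -16.45)

Derivation:
Executing turtle program step by step:
Start: pos=(0,0), heading=0, pen down
RT 120: heading 0 -> 240
REPEAT 3 [
  -- iteration 1/3 --
  FD 14: (0,0) -> (-7,-12.124) [heading=240, draw]
  FD 10: (-7,-12.124) -> (-12,-20.785) [heading=240, draw]
  RT 60: heading 240 -> 180
  RT 144: heading 180 -> 36
  -- iteration 2/3 --
  FD 14: (-12,-20.785) -> (-0.674,-12.556) [heading=36, draw]
  FD 10: (-0.674,-12.556) -> (7.416,-6.678) [heading=36, draw]
  RT 60: heading 36 -> 336
  RT 144: heading 336 -> 192
  -- iteration 3/3 --
  FD 14: (7.416,-6.678) -> (-6.278,-9.589) [heading=192, draw]
  FD 10: (-6.278,-9.589) -> (-16.059,-11.668) [heading=192, draw]
  RT 60: heading 192 -> 132
  RT 144: heading 132 -> 348
]
FD 18: (-16.059,-11.668) -> (1.548,-15.41) [heading=348, draw]
FD 5: (1.548,-15.41) -> (6.438,-16.45) [heading=348, draw]
Final: pos=(6.438,-16.45), heading=348, 8 segment(s) drawn
Waypoints (9 total):
(0, 0)
(-7, -12.124)
(-12, -20.785)
(-0.674, -12.556)
(7.416, -6.678)
(-6.278, -9.589)
(-16.059, -11.668)
(1.548, -15.41)
(6.438, -16.45)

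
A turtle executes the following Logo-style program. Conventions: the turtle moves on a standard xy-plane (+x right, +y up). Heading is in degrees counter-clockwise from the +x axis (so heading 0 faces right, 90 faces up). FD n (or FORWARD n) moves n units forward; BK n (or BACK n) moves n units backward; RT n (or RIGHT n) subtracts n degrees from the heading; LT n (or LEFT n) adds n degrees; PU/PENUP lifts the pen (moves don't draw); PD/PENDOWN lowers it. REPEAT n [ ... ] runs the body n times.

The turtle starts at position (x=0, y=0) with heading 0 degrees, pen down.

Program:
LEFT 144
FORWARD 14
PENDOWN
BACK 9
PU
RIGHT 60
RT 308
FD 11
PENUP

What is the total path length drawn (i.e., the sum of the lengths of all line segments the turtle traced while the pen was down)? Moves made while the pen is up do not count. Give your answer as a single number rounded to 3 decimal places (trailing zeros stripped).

Executing turtle program step by step:
Start: pos=(0,0), heading=0, pen down
LT 144: heading 0 -> 144
FD 14: (0,0) -> (-11.326,8.229) [heading=144, draw]
PD: pen down
BK 9: (-11.326,8.229) -> (-4.045,2.939) [heading=144, draw]
PU: pen up
RT 60: heading 144 -> 84
RT 308: heading 84 -> 136
FD 11: (-4.045,2.939) -> (-11.958,10.58) [heading=136, move]
PU: pen up
Final: pos=(-11.958,10.58), heading=136, 2 segment(s) drawn

Segment lengths:
  seg 1: (0,0) -> (-11.326,8.229), length = 14
  seg 2: (-11.326,8.229) -> (-4.045,2.939), length = 9
Total = 23

Answer: 23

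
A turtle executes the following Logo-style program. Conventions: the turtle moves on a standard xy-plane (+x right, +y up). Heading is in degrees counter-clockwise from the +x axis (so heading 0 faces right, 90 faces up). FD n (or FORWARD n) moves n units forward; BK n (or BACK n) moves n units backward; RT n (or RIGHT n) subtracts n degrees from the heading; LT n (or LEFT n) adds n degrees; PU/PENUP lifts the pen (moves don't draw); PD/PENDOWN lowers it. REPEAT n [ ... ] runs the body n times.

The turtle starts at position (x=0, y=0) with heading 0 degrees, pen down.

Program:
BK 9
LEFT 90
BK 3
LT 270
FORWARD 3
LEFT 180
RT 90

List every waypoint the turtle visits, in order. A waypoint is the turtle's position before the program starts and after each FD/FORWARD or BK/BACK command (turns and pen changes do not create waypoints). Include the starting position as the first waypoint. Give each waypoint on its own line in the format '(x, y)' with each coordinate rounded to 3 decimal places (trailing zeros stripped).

Answer: (0, 0)
(-9, 0)
(-9, -3)
(-6, -3)

Derivation:
Executing turtle program step by step:
Start: pos=(0,0), heading=0, pen down
BK 9: (0,0) -> (-9,0) [heading=0, draw]
LT 90: heading 0 -> 90
BK 3: (-9,0) -> (-9,-3) [heading=90, draw]
LT 270: heading 90 -> 0
FD 3: (-9,-3) -> (-6,-3) [heading=0, draw]
LT 180: heading 0 -> 180
RT 90: heading 180 -> 90
Final: pos=(-6,-3), heading=90, 3 segment(s) drawn
Waypoints (4 total):
(0, 0)
(-9, 0)
(-9, -3)
(-6, -3)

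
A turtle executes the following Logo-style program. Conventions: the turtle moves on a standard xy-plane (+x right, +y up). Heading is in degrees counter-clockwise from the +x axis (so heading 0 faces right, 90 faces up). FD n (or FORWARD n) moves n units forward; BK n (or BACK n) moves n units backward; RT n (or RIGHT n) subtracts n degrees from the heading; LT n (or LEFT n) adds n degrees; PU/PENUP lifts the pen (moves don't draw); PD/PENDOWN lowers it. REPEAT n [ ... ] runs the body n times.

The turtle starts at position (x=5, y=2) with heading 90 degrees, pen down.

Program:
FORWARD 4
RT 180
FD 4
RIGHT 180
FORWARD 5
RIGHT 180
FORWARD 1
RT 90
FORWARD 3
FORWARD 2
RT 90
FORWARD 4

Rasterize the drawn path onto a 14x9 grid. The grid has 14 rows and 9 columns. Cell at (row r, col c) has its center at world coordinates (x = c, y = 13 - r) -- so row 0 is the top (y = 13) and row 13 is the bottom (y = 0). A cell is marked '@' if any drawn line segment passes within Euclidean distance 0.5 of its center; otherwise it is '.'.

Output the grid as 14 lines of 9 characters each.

Answer: .........
.........
.........
@........
@........
@........
@....@...
@@@@@@...
.....@...
.....@...
.....@...
.....@...
.........
.........

Derivation:
Segment 0: (5,2) -> (5,6)
Segment 1: (5,6) -> (5,2)
Segment 2: (5,2) -> (5,7)
Segment 3: (5,7) -> (5,6)
Segment 4: (5,6) -> (2,6)
Segment 5: (2,6) -> (-0,6)
Segment 6: (-0,6) -> (-0,10)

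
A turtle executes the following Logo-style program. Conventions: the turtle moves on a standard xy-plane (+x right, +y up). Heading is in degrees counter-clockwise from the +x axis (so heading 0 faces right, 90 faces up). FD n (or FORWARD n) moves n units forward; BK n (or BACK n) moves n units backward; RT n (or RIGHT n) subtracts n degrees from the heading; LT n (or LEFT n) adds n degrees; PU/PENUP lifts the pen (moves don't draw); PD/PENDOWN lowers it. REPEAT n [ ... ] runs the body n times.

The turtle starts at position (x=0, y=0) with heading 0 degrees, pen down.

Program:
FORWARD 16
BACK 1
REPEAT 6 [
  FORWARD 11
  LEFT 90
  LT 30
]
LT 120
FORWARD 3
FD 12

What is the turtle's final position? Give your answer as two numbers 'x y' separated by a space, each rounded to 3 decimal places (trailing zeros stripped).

Answer: 7.5 12.99

Derivation:
Executing turtle program step by step:
Start: pos=(0,0), heading=0, pen down
FD 16: (0,0) -> (16,0) [heading=0, draw]
BK 1: (16,0) -> (15,0) [heading=0, draw]
REPEAT 6 [
  -- iteration 1/6 --
  FD 11: (15,0) -> (26,0) [heading=0, draw]
  LT 90: heading 0 -> 90
  LT 30: heading 90 -> 120
  -- iteration 2/6 --
  FD 11: (26,0) -> (20.5,9.526) [heading=120, draw]
  LT 90: heading 120 -> 210
  LT 30: heading 210 -> 240
  -- iteration 3/6 --
  FD 11: (20.5,9.526) -> (15,0) [heading=240, draw]
  LT 90: heading 240 -> 330
  LT 30: heading 330 -> 0
  -- iteration 4/6 --
  FD 11: (15,0) -> (26,0) [heading=0, draw]
  LT 90: heading 0 -> 90
  LT 30: heading 90 -> 120
  -- iteration 5/6 --
  FD 11: (26,0) -> (20.5,9.526) [heading=120, draw]
  LT 90: heading 120 -> 210
  LT 30: heading 210 -> 240
  -- iteration 6/6 --
  FD 11: (20.5,9.526) -> (15,0) [heading=240, draw]
  LT 90: heading 240 -> 330
  LT 30: heading 330 -> 0
]
LT 120: heading 0 -> 120
FD 3: (15,0) -> (13.5,2.598) [heading=120, draw]
FD 12: (13.5,2.598) -> (7.5,12.99) [heading=120, draw]
Final: pos=(7.5,12.99), heading=120, 10 segment(s) drawn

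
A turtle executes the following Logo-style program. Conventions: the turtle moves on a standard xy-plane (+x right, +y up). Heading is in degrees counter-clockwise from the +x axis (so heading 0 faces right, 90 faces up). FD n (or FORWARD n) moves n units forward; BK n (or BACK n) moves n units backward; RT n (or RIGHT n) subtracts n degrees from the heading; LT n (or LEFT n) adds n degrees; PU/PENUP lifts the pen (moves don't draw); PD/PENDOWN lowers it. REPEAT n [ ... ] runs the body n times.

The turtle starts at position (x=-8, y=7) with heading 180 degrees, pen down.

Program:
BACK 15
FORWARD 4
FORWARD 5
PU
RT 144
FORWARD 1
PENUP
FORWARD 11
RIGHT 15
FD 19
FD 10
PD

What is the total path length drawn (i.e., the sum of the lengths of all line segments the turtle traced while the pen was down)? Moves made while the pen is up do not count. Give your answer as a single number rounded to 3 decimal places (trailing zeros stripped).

Answer: 24

Derivation:
Executing turtle program step by step:
Start: pos=(-8,7), heading=180, pen down
BK 15: (-8,7) -> (7,7) [heading=180, draw]
FD 4: (7,7) -> (3,7) [heading=180, draw]
FD 5: (3,7) -> (-2,7) [heading=180, draw]
PU: pen up
RT 144: heading 180 -> 36
FD 1: (-2,7) -> (-1.191,7.588) [heading=36, move]
PU: pen up
FD 11: (-1.191,7.588) -> (7.708,14.053) [heading=36, move]
RT 15: heading 36 -> 21
FD 19: (7.708,14.053) -> (25.446,20.862) [heading=21, move]
FD 10: (25.446,20.862) -> (34.782,24.446) [heading=21, move]
PD: pen down
Final: pos=(34.782,24.446), heading=21, 3 segment(s) drawn

Segment lengths:
  seg 1: (-8,7) -> (7,7), length = 15
  seg 2: (7,7) -> (3,7), length = 4
  seg 3: (3,7) -> (-2,7), length = 5
Total = 24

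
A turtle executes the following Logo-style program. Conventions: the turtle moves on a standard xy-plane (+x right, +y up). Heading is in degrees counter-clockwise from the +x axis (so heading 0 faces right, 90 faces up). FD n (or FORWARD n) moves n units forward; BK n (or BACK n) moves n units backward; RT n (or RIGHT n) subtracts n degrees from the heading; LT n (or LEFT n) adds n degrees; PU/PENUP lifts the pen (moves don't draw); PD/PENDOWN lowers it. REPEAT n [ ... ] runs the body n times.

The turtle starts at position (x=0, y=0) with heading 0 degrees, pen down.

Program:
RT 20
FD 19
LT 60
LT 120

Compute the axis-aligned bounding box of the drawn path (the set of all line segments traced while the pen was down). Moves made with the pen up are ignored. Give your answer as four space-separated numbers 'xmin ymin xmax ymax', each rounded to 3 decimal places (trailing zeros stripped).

Answer: 0 -6.498 17.854 0

Derivation:
Executing turtle program step by step:
Start: pos=(0,0), heading=0, pen down
RT 20: heading 0 -> 340
FD 19: (0,0) -> (17.854,-6.498) [heading=340, draw]
LT 60: heading 340 -> 40
LT 120: heading 40 -> 160
Final: pos=(17.854,-6.498), heading=160, 1 segment(s) drawn

Segment endpoints: x in {0, 17.854}, y in {-6.498, 0}
xmin=0, ymin=-6.498, xmax=17.854, ymax=0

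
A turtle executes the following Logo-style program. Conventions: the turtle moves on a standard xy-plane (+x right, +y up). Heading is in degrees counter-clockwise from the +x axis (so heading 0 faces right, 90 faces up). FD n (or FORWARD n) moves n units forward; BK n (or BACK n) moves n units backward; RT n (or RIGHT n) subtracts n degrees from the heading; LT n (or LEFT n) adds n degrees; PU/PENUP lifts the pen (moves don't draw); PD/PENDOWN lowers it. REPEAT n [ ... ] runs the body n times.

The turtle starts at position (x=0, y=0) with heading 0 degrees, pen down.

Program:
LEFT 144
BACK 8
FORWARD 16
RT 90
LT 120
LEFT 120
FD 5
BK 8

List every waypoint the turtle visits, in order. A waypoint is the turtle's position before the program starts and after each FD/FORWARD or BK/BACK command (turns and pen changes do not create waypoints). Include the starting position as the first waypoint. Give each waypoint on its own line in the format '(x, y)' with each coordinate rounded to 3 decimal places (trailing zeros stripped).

Answer: (0, 0)
(6.472, -4.702)
(-6.472, 4.702)
(-4.438, 0.135)
(-7.692, 7.443)

Derivation:
Executing turtle program step by step:
Start: pos=(0,0), heading=0, pen down
LT 144: heading 0 -> 144
BK 8: (0,0) -> (6.472,-4.702) [heading=144, draw]
FD 16: (6.472,-4.702) -> (-6.472,4.702) [heading=144, draw]
RT 90: heading 144 -> 54
LT 120: heading 54 -> 174
LT 120: heading 174 -> 294
FD 5: (-6.472,4.702) -> (-4.438,0.135) [heading=294, draw]
BK 8: (-4.438,0.135) -> (-7.692,7.443) [heading=294, draw]
Final: pos=(-7.692,7.443), heading=294, 4 segment(s) drawn
Waypoints (5 total):
(0, 0)
(6.472, -4.702)
(-6.472, 4.702)
(-4.438, 0.135)
(-7.692, 7.443)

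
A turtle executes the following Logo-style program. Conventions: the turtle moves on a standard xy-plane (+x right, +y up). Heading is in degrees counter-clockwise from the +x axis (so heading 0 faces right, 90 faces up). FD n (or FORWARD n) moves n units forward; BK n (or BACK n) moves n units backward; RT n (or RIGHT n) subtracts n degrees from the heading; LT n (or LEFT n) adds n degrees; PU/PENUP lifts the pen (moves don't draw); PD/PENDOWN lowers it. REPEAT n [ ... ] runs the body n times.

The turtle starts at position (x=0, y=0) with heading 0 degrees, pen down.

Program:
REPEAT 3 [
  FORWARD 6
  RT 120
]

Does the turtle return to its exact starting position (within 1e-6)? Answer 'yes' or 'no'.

Executing turtle program step by step:
Start: pos=(0,0), heading=0, pen down
REPEAT 3 [
  -- iteration 1/3 --
  FD 6: (0,0) -> (6,0) [heading=0, draw]
  RT 120: heading 0 -> 240
  -- iteration 2/3 --
  FD 6: (6,0) -> (3,-5.196) [heading=240, draw]
  RT 120: heading 240 -> 120
  -- iteration 3/3 --
  FD 6: (3,-5.196) -> (0,0) [heading=120, draw]
  RT 120: heading 120 -> 0
]
Final: pos=(0,0), heading=0, 3 segment(s) drawn

Start position: (0, 0)
Final position: (0, 0)
Distance = 0; < 1e-6 -> CLOSED

Answer: yes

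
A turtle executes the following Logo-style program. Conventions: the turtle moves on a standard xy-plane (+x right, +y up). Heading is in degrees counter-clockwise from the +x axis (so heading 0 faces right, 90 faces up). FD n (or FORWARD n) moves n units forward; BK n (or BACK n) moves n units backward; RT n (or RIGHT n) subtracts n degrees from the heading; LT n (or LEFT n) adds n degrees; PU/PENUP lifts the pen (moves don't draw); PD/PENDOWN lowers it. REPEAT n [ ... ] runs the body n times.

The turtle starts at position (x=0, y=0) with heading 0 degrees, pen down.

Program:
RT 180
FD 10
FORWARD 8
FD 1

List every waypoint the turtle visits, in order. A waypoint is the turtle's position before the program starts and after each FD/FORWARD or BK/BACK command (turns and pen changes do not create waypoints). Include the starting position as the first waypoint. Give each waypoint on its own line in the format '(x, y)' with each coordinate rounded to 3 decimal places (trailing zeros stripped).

Answer: (0, 0)
(-10, 0)
(-18, 0)
(-19, 0)

Derivation:
Executing turtle program step by step:
Start: pos=(0,0), heading=0, pen down
RT 180: heading 0 -> 180
FD 10: (0,0) -> (-10,0) [heading=180, draw]
FD 8: (-10,0) -> (-18,0) [heading=180, draw]
FD 1: (-18,0) -> (-19,0) [heading=180, draw]
Final: pos=(-19,0), heading=180, 3 segment(s) drawn
Waypoints (4 total):
(0, 0)
(-10, 0)
(-18, 0)
(-19, 0)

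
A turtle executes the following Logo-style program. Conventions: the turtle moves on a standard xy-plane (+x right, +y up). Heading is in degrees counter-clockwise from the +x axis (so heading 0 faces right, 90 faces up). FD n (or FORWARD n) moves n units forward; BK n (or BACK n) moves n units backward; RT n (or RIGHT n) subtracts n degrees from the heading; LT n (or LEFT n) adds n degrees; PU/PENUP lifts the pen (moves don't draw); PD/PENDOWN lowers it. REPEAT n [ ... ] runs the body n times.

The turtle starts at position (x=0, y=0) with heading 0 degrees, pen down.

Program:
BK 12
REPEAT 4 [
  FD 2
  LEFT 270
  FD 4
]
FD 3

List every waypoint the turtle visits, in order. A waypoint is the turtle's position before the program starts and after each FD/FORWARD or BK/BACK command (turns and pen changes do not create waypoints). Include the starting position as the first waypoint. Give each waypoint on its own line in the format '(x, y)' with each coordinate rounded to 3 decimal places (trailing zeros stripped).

Executing turtle program step by step:
Start: pos=(0,0), heading=0, pen down
BK 12: (0,0) -> (-12,0) [heading=0, draw]
REPEAT 4 [
  -- iteration 1/4 --
  FD 2: (-12,0) -> (-10,0) [heading=0, draw]
  LT 270: heading 0 -> 270
  FD 4: (-10,0) -> (-10,-4) [heading=270, draw]
  -- iteration 2/4 --
  FD 2: (-10,-4) -> (-10,-6) [heading=270, draw]
  LT 270: heading 270 -> 180
  FD 4: (-10,-6) -> (-14,-6) [heading=180, draw]
  -- iteration 3/4 --
  FD 2: (-14,-6) -> (-16,-6) [heading=180, draw]
  LT 270: heading 180 -> 90
  FD 4: (-16,-6) -> (-16,-2) [heading=90, draw]
  -- iteration 4/4 --
  FD 2: (-16,-2) -> (-16,0) [heading=90, draw]
  LT 270: heading 90 -> 0
  FD 4: (-16,0) -> (-12,0) [heading=0, draw]
]
FD 3: (-12,0) -> (-9,0) [heading=0, draw]
Final: pos=(-9,0), heading=0, 10 segment(s) drawn
Waypoints (11 total):
(0, 0)
(-12, 0)
(-10, 0)
(-10, -4)
(-10, -6)
(-14, -6)
(-16, -6)
(-16, -2)
(-16, 0)
(-12, 0)
(-9, 0)

Answer: (0, 0)
(-12, 0)
(-10, 0)
(-10, -4)
(-10, -6)
(-14, -6)
(-16, -6)
(-16, -2)
(-16, 0)
(-12, 0)
(-9, 0)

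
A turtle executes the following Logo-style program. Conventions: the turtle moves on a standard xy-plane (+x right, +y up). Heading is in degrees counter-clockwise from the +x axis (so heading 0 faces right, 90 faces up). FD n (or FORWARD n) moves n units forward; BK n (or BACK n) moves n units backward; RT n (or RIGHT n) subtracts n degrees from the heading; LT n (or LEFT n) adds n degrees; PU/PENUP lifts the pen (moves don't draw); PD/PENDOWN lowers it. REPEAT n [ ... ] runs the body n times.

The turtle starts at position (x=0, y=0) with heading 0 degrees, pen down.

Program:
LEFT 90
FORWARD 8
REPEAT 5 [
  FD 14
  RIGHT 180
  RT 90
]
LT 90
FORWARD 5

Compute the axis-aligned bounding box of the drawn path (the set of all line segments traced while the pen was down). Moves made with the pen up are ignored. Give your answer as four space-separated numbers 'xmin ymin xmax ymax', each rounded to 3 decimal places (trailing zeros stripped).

Executing turtle program step by step:
Start: pos=(0,0), heading=0, pen down
LT 90: heading 0 -> 90
FD 8: (0,0) -> (0,8) [heading=90, draw]
REPEAT 5 [
  -- iteration 1/5 --
  FD 14: (0,8) -> (0,22) [heading=90, draw]
  RT 180: heading 90 -> 270
  RT 90: heading 270 -> 180
  -- iteration 2/5 --
  FD 14: (0,22) -> (-14,22) [heading=180, draw]
  RT 180: heading 180 -> 0
  RT 90: heading 0 -> 270
  -- iteration 3/5 --
  FD 14: (-14,22) -> (-14,8) [heading=270, draw]
  RT 180: heading 270 -> 90
  RT 90: heading 90 -> 0
  -- iteration 4/5 --
  FD 14: (-14,8) -> (0,8) [heading=0, draw]
  RT 180: heading 0 -> 180
  RT 90: heading 180 -> 90
  -- iteration 5/5 --
  FD 14: (0,8) -> (0,22) [heading=90, draw]
  RT 180: heading 90 -> 270
  RT 90: heading 270 -> 180
]
LT 90: heading 180 -> 270
FD 5: (0,22) -> (0,17) [heading=270, draw]
Final: pos=(0,17), heading=270, 7 segment(s) drawn

Segment endpoints: x in {-14, -14, 0, 0, 0, 0, 0, 0}, y in {0, 8, 8, 17, 22, 22}
xmin=-14, ymin=0, xmax=0, ymax=22

Answer: -14 0 0 22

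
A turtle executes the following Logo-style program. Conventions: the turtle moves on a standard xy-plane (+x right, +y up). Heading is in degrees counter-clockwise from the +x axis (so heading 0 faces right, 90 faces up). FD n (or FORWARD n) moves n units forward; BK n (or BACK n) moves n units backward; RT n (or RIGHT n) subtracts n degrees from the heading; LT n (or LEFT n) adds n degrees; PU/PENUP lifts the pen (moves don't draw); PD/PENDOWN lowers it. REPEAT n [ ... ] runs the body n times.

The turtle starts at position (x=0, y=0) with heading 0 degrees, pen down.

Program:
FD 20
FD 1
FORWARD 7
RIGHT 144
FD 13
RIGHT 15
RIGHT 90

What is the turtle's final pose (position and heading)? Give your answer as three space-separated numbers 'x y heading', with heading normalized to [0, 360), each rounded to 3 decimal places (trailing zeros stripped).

Answer: 17.483 -7.641 111

Derivation:
Executing turtle program step by step:
Start: pos=(0,0), heading=0, pen down
FD 20: (0,0) -> (20,0) [heading=0, draw]
FD 1: (20,0) -> (21,0) [heading=0, draw]
FD 7: (21,0) -> (28,0) [heading=0, draw]
RT 144: heading 0 -> 216
FD 13: (28,0) -> (17.483,-7.641) [heading=216, draw]
RT 15: heading 216 -> 201
RT 90: heading 201 -> 111
Final: pos=(17.483,-7.641), heading=111, 4 segment(s) drawn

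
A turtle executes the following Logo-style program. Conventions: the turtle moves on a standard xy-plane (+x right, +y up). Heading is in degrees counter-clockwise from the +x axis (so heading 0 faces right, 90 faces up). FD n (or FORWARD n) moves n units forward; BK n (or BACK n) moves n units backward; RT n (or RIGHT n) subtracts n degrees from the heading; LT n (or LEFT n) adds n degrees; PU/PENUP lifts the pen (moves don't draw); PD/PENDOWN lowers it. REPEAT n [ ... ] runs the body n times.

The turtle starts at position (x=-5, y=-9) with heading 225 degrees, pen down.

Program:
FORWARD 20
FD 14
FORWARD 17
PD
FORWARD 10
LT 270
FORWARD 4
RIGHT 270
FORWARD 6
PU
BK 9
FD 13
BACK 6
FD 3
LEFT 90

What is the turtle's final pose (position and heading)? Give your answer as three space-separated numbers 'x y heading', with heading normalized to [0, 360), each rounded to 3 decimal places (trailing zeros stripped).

Executing turtle program step by step:
Start: pos=(-5,-9), heading=225, pen down
FD 20: (-5,-9) -> (-19.142,-23.142) [heading=225, draw]
FD 14: (-19.142,-23.142) -> (-29.042,-33.042) [heading=225, draw]
FD 17: (-29.042,-33.042) -> (-41.062,-45.062) [heading=225, draw]
PD: pen down
FD 10: (-41.062,-45.062) -> (-48.134,-52.134) [heading=225, draw]
LT 270: heading 225 -> 135
FD 4: (-48.134,-52.134) -> (-50.962,-49.305) [heading=135, draw]
RT 270: heading 135 -> 225
FD 6: (-50.962,-49.305) -> (-55.205,-53.548) [heading=225, draw]
PU: pen up
BK 9: (-55.205,-53.548) -> (-48.841,-47.184) [heading=225, move]
FD 13: (-48.841,-47.184) -> (-58.033,-56.376) [heading=225, move]
BK 6: (-58.033,-56.376) -> (-53.79,-52.134) [heading=225, move]
FD 3: (-53.79,-52.134) -> (-55.912,-54.255) [heading=225, move]
LT 90: heading 225 -> 315
Final: pos=(-55.912,-54.255), heading=315, 6 segment(s) drawn

Answer: -55.912 -54.255 315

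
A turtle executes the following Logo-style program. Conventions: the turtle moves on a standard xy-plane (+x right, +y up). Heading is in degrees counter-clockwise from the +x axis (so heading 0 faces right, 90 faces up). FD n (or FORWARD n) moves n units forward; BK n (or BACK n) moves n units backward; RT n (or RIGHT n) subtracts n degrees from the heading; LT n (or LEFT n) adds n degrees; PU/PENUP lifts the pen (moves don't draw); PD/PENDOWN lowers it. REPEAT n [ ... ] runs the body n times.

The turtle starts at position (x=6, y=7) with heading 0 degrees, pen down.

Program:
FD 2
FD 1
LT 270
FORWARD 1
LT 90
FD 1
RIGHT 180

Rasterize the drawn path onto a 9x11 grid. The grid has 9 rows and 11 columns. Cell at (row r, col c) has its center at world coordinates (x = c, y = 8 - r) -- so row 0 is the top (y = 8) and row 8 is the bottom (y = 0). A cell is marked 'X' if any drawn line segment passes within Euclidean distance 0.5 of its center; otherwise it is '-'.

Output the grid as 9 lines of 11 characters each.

Segment 0: (6,7) -> (8,7)
Segment 1: (8,7) -> (9,7)
Segment 2: (9,7) -> (9,6)
Segment 3: (9,6) -> (10,6)

Answer: -----------
------XXXX-
---------XX
-----------
-----------
-----------
-----------
-----------
-----------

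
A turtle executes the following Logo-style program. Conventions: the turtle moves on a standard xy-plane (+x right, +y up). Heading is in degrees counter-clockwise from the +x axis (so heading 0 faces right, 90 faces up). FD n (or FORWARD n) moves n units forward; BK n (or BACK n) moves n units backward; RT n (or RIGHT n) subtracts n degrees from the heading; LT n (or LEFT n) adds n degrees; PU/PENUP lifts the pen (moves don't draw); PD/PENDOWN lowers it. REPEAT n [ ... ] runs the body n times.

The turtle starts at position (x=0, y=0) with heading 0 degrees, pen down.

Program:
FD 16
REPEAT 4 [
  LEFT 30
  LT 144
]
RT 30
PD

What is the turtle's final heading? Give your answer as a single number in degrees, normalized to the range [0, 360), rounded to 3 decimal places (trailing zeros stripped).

Executing turtle program step by step:
Start: pos=(0,0), heading=0, pen down
FD 16: (0,0) -> (16,0) [heading=0, draw]
REPEAT 4 [
  -- iteration 1/4 --
  LT 30: heading 0 -> 30
  LT 144: heading 30 -> 174
  -- iteration 2/4 --
  LT 30: heading 174 -> 204
  LT 144: heading 204 -> 348
  -- iteration 3/4 --
  LT 30: heading 348 -> 18
  LT 144: heading 18 -> 162
  -- iteration 4/4 --
  LT 30: heading 162 -> 192
  LT 144: heading 192 -> 336
]
RT 30: heading 336 -> 306
PD: pen down
Final: pos=(16,0), heading=306, 1 segment(s) drawn

Answer: 306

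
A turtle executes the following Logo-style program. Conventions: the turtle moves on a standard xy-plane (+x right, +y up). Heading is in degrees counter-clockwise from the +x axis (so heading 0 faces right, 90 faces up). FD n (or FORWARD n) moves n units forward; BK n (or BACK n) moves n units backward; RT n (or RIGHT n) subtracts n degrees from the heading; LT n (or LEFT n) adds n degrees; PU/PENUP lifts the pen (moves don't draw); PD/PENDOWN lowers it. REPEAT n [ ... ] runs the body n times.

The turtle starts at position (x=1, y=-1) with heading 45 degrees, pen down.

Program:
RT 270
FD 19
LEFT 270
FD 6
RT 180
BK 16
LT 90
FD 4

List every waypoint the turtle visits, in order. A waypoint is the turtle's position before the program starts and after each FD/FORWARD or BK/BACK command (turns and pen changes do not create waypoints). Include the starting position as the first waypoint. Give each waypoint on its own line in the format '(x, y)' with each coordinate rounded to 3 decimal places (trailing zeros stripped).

Answer: (1, -1)
(-12.435, 12.435)
(-8.192, 16.678)
(3.121, 27.991)
(5.95, 25.163)

Derivation:
Executing turtle program step by step:
Start: pos=(1,-1), heading=45, pen down
RT 270: heading 45 -> 135
FD 19: (1,-1) -> (-12.435,12.435) [heading=135, draw]
LT 270: heading 135 -> 45
FD 6: (-12.435,12.435) -> (-8.192,16.678) [heading=45, draw]
RT 180: heading 45 -> 225
BK 16: (-8.192,16.678) -> (3.121,27.991) [heading=225, draw]
LT 90: heading 225 -> 315
FD 4: (3.121,27.991) -> (5.95,25.163) [heading=315, draw]
Final: pos=(5.95,25.163), heading=315, 4 segment(s) drawn
Waypoints (5 total):
(1, -1)
(-12.435, 12.435)
(-8.192, 16.678)
(3.121, 27.991)
(5.95, 25.163)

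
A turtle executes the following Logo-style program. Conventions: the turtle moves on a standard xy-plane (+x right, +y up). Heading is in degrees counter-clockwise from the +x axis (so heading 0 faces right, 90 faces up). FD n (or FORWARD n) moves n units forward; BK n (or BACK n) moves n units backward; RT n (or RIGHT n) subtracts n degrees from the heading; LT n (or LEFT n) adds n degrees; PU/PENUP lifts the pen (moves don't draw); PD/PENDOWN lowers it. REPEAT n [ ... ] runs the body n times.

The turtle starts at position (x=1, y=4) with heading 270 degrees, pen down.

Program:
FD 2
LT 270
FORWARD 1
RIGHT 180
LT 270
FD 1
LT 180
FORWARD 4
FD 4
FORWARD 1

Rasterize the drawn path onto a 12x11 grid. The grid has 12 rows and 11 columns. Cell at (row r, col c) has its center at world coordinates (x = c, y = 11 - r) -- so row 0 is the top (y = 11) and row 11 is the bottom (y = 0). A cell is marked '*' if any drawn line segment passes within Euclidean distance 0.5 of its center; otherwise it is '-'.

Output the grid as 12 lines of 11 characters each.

Segment 0: (1,4) -> (1,2)
Segment 1: (1,2) -> (-0,2)
Segment 2: (-0,2) -> (-0,1)
Segment 3: (-0,1) -> (0,5)
Segment 4: (0,5) -> (0,9)
Segment 5: (0,9) -> (0,10)

Answer: -----------
*----------
*----------
*----------
*----------
*----------
*----------
**---------
**---------
**---------
*----------
-----------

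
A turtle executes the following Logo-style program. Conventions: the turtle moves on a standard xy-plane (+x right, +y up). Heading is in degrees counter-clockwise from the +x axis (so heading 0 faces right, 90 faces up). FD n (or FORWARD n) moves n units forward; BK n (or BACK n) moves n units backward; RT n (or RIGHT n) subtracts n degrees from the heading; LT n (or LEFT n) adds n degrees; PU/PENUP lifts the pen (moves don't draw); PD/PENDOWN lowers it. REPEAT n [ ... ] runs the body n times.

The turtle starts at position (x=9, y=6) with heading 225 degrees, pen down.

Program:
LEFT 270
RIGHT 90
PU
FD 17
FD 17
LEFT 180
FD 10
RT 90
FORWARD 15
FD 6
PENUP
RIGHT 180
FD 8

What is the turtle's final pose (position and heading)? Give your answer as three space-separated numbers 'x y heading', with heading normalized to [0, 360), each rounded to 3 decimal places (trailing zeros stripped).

Answer: 16.778 32.163 315

Derivation:
Executing turtle program step by step:
Start: pos=(9,6), heading=225, pen down
LT 270: heading 225 -> 135
RT 90: heading 135 -> 45
PU: pen up
FD 17: (9,6) -> (21.021,18.021) [heading=45, move]
FD 17: (21.021,18.021) -> (33.042,30.042) [heading=45, move]
LT 180: heading 45 -> 225
FD 10: (33.042,30.042) -> (25.971,22.971) [heading=225, move]
RT 90: heading 225 -> 135
FD 15: (25.971,22.971) -> (15.364,33.577) [heading=135, move]
FD 6: (15.364,33.577) -> (11.121,37.82) [heading=135, move]
PU: pen up
RT 180: heading 135 -> 315
FD 8: (11.121,37.82) -> (16.778,32.163) [heading=315, move]
Final: pos=(16.778,32.163), heading=315, 0 segment(s) drawn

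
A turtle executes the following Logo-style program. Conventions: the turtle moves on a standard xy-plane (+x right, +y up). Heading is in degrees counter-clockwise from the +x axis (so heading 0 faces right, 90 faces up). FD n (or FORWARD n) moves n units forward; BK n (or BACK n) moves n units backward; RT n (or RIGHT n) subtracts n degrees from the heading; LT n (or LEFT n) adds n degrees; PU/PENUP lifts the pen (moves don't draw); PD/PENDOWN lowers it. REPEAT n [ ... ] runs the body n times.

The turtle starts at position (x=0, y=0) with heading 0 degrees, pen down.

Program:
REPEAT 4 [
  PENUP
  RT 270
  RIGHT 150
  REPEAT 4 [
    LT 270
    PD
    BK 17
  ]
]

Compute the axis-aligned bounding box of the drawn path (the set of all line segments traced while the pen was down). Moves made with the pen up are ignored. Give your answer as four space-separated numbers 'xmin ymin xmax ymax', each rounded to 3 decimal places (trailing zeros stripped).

Executing turtle program step by step:
Start: pos=(0,0), heading=0, pen down
REPEAT 4 [
  -- iteration 1/4 --
  PU: pen up
  RT 270: heading 0 -> 90
  RT 150: heading 90 -> 300
  REPEAT 4 [
    -- iteration 1/4 --
    LT 270: heading 300 -> 210
    PD: pen down
    BK 17: (0,0) -> (14.722,8.5) [heading=210, draw]
    -- iteration 2/4 --
    LT 270: heading 210 -> 120
    PD: pen down
    BK 17: (14.722,8.5) -> (23.222,-6.222) [heading=120, draw]
    -- iteration 3/4 --
    LT 270: heading 120 -> 30
    PD: pen down
    BK 17: (23.222,-6.222) -> (8.5,-14.722) [heading=30, draw]
    -- iteration 4/4 --
    LT 270: heading 30 -> 300
    PD: pen down
    BK 17: (8.5,-14.722) -> (0,0) [heading=300, draw]
  ]
  -- iteration 2/4 --
  PU: pen up
  RT 270: heading 300 -> 30
  RT 150: heading 30 -> 240
  REPEAT 4 [
    -- iteration 1/4 --
    LT 270: heading 240 -> 150
    PD: pen down
    BK 17: (0,0) -> (14.722,-8.5) [heading=150, draw]
    -- iteration 2/4 --
    LT 270: heading 150 -> 60
    PD: pen down
    BK 17: (14.722,-8.5) -> (6.222,-23.222) [heading=60, draw]
    -- iteration 3/4 --
    LT 270: heading 60 -> 330
    PD: pen down
    BK 17: (6.222,-23.222) -> (-8.5,-14.722) [heading=330, draw]
    -- iteration 4/4 --
    LT 270: heading 330 -> 240
    PD: pen down
    BK 17: (-8.5,-14.722) -> (0,0) [heading=240, draw]
  ]
  -- iteration 3/4 --
  PU: pen up
  RT 270: heading 240 -> 330
  RT 150: heading 330 -> 180
  REPEAT 4 [
    -- iteration 1/4 --
    LT 270: heading 180 -> 90
    PD: pen down
    BK 17: (0,0) -> (0,-17) [heading=90, draw]
    -- iteration 2/4 --
    LT 270: heading 90 -> 0
    PD: pen down
    BK 17: (0,-17) -> (-17,-17) [heading=0, draw]
    -- iteration 3/4 --
    LT 270: heading 0 -> 270
    PD: pen down
    BK 17: (-17,-17) -> (-17,0) [heading=270, draw]
    -- iteration 4/4 --
    LT 270: heading 270 -> 180
    PD: pen down
    BK 17: (-17,0) -> (0,0) [heading=180, draw]
  ]
  -- iteration 4/4 --
  PU: pen up
  RT 270: heading 180 -> 270
  RT 150: heading 270 -> 120
  REPEAT 4 [
    -- iteration 1/4 --
    LT 270: heading 120 -> 30
    PD: pen down
    BK 17: (0,0) -> (-14.722,-8.5) [heading=30, draw]
    -- iteration 2/4 --
    LT 270: heading 30 -> 300
    PD: pen down
    BK 17: (-14.722,-8.5) -> (-23.222,6.222) [heading=300, draw]
    -- iteration 3/4 --
    LT 270: heading 300 -> 210
    PD: pen down
    BK 17: (-23.222,6.222) -> (-8.5,14.722) [heading=210, draw]
    -- iteration 4/4 --
    LT 270: heading 210 -> 120
    PD: pen down
    BK 17: (-8.5,14.722) -> (0,0) [heading=120, draw]
  ]
]
Final: pos=(0,0), heading=120, 16 segment(s) drawn

Segment endpoints: x in {-23.222, -17, -17, -14.722, -8.5, -8.5, 0, 0, 0, 0, 0, 0, 6.222, 8.5, 14.722, 14.722, 23.222}, y in {-23.222, -17, -17, -14.722, -14.722, -8.5, -8.5, -6.222, 0, 0, 0, 0, 0, 6.222, 8.5, 14.722}
xmin=-23.222, ymin=-23.222, xmax=23.222, ymax=14.722

Answer: -23.222 -23.222 23.222 14.722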